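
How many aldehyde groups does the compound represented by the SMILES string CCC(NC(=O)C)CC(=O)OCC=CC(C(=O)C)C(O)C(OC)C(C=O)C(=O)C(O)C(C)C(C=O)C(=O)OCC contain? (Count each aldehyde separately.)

2

Taking each segment in turn:
  CH(NHCOCH3): pendant –NHC(=O)CH3: N bonded to a carbonyl → amide (not amine).
  CH2COOCH2: –C(=O)–O–C with C on the carbonyl side → ester.
  CH=CH: C=C double bond → alkene.
  CH(COCH3): pendant –COCH3: carbonyl C bonded to two carbons → ketone.
  CH(OH): –OH on an sp³ carbon → alcohol (secondary).
  CH(OCH3): pendant –OCH3: C–O–C with sp³ C, no adjacent C=O → ether.
  CH(CHO): pendant –CHO: carbonyl C bonded to C and H → aldehyde.
  CO: –C(=O)– with carbon on both sides → ketone.
  CH(OH): –OH on an sp³ carbon → alcohol (secondary).
  CH(CHO): pendant –CHO: carbonyl C bonded to C and H → aldehyde.
  COOCH2CH3: –C(=O)OCH2CH3: carbonyl C bonded to C and to –OEt → ester.
Aldehyde appears at: CH(CHO), CH(CHO) → 2.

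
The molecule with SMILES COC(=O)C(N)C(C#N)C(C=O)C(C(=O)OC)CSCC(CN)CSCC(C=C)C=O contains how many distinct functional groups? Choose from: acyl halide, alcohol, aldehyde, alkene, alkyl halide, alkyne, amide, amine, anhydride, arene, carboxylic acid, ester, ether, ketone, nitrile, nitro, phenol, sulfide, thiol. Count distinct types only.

6

Taking each segment in turn:
  CH3OOC: CH3O–C(=O)–: carbonyl C bonded to C and to –OCH3 → ester (not ketone + ether).
  CH(NH2): –NH2 on an sp³ carbon with no adjacent C=O → amine.
  CH(CN): pendant –C≡N: nitrile.
  CH(CHO): pendant –CHO: carbonyl C bonded to C and H → aldehyde.
  CH(COOCH3): pendant –COOCH3: carbonyl C bonded to C and –OCH3 → ester.
  CH2SCH2: C–S–C linkage → sulfide (thioether).
  CH(CH2NH2): pendant –CH2NH2: N on sp³ C, no adjacent C=O → amine.
  CH2SCH2: C–S–C linkage → sulfide (thioether).
  CH(CH=CH2): pendant –CH=CH2: C=C double bond → alkene.
  CHO: terminal –CHO: carbonyl C bonded to H and C → aldehyde.
Distinct types present: aldehyde, alkene, amine, ester, nitrile, sulfide.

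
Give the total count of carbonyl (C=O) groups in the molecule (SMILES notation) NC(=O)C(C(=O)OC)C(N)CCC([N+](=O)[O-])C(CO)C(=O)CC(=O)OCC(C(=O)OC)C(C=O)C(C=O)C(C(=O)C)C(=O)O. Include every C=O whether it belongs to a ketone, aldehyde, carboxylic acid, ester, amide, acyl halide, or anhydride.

H2NCO: amide, 1 C=O (running total 1).
CH(COOCH3): ester, 1 C=O (running total 2).
CO: ketone, 1 C=O (running total 3).
CH2COOCH2: ester, 1 C=O (running total 4).
CH(COOCH3): ester, 1 C=O (running total 5).
CH(CHO): aldehyde, 1 C=O (running total 6).
CH(CHO): aldehyde, 1 C=O (running total 7).
CH(COCH3): ketone, 1 C=O (running total 8).
COOH: carboxylic acid, 1 C=O (running total 9).

9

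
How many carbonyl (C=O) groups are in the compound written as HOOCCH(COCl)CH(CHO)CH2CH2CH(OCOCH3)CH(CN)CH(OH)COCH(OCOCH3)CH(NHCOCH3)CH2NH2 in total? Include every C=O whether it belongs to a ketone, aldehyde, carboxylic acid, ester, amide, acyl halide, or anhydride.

7

HOOC: carboxylic acid, 1 C=O (running total 1).
CH(COCl): acyl halide, 1 C=O (running total 2).
CH(CHO): aldehyde, 1 C=O (running total 3).
CH(OCOCH3): ester, 1 C=O (running total 4).
CO: ketone, 1 C=O (running total 5).
CH(OCOCH3): ester, 1 C=O (running total 6).
CH(NHCOCH3): amide, 1 C=O (running total 7).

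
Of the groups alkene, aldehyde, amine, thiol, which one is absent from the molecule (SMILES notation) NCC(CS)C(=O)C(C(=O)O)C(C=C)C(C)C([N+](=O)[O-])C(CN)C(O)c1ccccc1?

amine: present (H2NCH2 — –NH2 on an sp³ carbon with no adjacent C=O → amine).
alkene: present (CH(CH=CH2) — pendant –CH=CH2: C=C double bond → alkene).
thiol: present (CH(CH2SH) — pendant –CH2SH → thiol).
aldehyde: absent. In CO, the carbonyl carbon is bonded to two carbons, so it is a ketone, not an aldehyde. In CH(COOH), the carbonyl carbon bears –OH, not –H, so it is a carboxylic acid.

aldehyde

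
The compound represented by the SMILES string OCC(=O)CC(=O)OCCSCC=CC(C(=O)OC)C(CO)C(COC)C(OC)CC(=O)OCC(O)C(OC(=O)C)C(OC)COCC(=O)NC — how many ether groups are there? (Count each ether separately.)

4

HO– on an sp³ carbon → alcohol.
–C(=O)– with carbon on both sides → ketone.
–C(=O)–O–C with C on the carbonyl side → ester.
C–S–C linkage → sulfide (thioether).
C=C double bond → alkene.
pendant –COOCH3: carbonyl C bonded to C and –OCH3 → ester.
pendant –CH2OH on an sp³ backbone C → alcohol.
pendant –CH2OCH3: C–O–C linkage → ether.
pendant –OCH3: C–O–C with sp³ C, no adjacent C=O → ether.
–C(=O)–O–C with C on the carbonyl side → ester.
–OH on an sp³ carbon → alcohol (secondary).
pendant –OC(=O)CH3: an acyloxy group → ester.
pendant –OCH3: C–O–C with sp³ C, no adjacent C=O → ether.
C–O–C with sp³ carbons on both sides and no adjacent C=O → ether.
–C(=O)NHCH3: carbonyl C bonded to C and to N → amide (the N is not an amine).
Ether appears at: CH(CH2OCH3), CH(OCH3), CH(OCH3), CH2OCH2 → 4.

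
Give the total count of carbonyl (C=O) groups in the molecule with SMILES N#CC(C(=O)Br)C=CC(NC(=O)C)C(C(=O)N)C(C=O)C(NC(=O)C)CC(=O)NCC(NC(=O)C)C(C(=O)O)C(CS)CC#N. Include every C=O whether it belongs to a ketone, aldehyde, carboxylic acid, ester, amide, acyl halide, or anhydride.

8

CH(COBr): acyl halide, 1 C=O (running total 1).
CH(NHCOCH3): amide, 1 C=O (running total 2).
CH(CONH2): amide, 1 C=O (running total 3).
CH(CHO): aldehyde, 1 C=O (running total 4).
CH(NHCOCH3): amide, 1 C=O (running total 5).
CH2CONHCH2: amide, 1 C=O (running total 6).
CH(NHCOCH3): amide, 1 C=O (running total 7).
CH(COOH): carboxylic acid, 1 C=O (running total 8).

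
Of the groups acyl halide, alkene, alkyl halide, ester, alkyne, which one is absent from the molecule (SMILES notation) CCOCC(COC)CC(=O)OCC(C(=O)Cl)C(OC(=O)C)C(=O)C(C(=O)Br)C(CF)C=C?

alkyne

ester: present (CH2COOCH2 — –C(=O)–O–C with C on the carbonyl side → ester).
alkyl halide: present (CH(CH2F) — pendant –CH2X: halogen on sp³ carbon → alkyl halide).
acyl halide: present (CH(COCl) — pendant –C(=O)X: carbonyl C bonded to C and halogen → acyl halide).
alkene: present (CH=CH2 — C=C double bond → alkene).
alkyne: no segment matches this pattern.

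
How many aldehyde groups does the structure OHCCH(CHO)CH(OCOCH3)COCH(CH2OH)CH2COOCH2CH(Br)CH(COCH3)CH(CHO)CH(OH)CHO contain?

4

terminal –CHO: carbonyl C bonded to H and C → aldehyde.
pendant –CHO: carbonyl C bonded to C and H → aldehyde.
pendant –OC(=O)CH3: an acyloxy group → ester.
–C(=O)– with carbon on both sides → ketone.
pendant –CH2OH on an sp³ backbone C → alcohol.
–C(=O)–O–C with C on the carbonyl side → ester.
halogen on an sp³ carbon → alkyl halide.
pendant –COCH3: carbonyl C bonded to two carbons → ketone.
pendant –CHO: carbonyl C bonded to C and H → aldehyde.
–OH on an sp³ carbon → alcohol (secondary).
terminal –CHO: carbonyl C bonded to H and C → aldehyde.
Aldehyde appears at: OHC, CH(CHO), CH(CHO), CHO → 4.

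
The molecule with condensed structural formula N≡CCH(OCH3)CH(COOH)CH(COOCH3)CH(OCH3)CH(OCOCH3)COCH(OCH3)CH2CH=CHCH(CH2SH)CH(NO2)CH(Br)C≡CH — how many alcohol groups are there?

Reading the structure from left to right:
  N≡C: N≡C–: carbon triple-bonded to nitrogen → nitrile.
  CH(OCH3): pendant –OCH3: C–O–C with sp³ C, no adjacent C=O → ether.
  CH(COOH): pendant –COOH: carbonyl C bonded to C and –OH → carboxylic acid.
  CH(COOCH3): pendant –COOCH3: carbonyl C bonded to C and –OCH3 → ester.
  CH(OCH3): pendant –OCH3: C–O–C with sp³ C, no adjacent C=O → ether.
  CH(OCOCH3): pendant –OC(=O)CH3: an acyloxy group → ester.
  CO: –C(=O)– with carbon on both sides → ketone.
  CH(OCH3): pendant –OCH3: C–O–C with sp³ C, no adjacent C=O → ether.
  CH=CH: C=C double bond → alkene.
  CH(CH2SH): pendant –CH2SH → thiol.
  CH(NO2): –NO2 on an sp³ carbon → nitro (the N=O is not a carbonyl).
  CH(Br): halogen on an sp³ carbon → alkyl halide.
  C≡CH: C≡C triple bond → alkyne.
No segment is a alcohol: CH(OCH3) is ether, not alcohol; CH(COOH) is carboxylic acid, not alcohol; CH(OCH3) is ether, not alcohol. → 0.

0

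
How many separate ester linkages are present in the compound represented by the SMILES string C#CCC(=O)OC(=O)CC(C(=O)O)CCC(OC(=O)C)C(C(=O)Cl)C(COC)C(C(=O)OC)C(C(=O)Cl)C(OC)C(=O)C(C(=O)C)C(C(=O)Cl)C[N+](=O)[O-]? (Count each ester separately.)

Working along the chain:
  HC≡C: C≡C triple bond → alkyne.
  CH2CO-O-COCH2: two acyl groups sharing one oxygen, –C(=O)–O–C(=O)– → anhydride.
  CH(COOH): pendant –COOH: carbonyl C bonded to C and –OH → carboxylic acid.
  CH(OCOCH3): pendant –OC(=O)CH3: an acyloxy group → ester.
  CH(COCl): pendant –C(=O)X: carbonyl C bonded to C and halogen → acyl halide.
  CH(CH2OCH3): pendant –CH2OCH3: C–O–C linkage → ether.
  CH(COOCH3): pendant –COOCH3: carbonyl C bonded to C and –OCH3 → ester.
  CH(COCl): pendant –C(=O)X: carbonyl C bonded to C and halogen → acyl halide.
  CH(OCH3): pendant –OCH3: C–O–C with sp³ C, no adjacent C=O → ether.
  CO: –C(=O)– with carbon on both sides → ketone.
  CH(COCH3): pendant –COCH3: carbonyl C bonded to two carbons → ketone.
  CH(COCl): pendant –C(=O)X: carbonyl C bonded to C and halogen → acyl halide.
  CH2NO2: –NO2 on carbon → nitro group.
Ester appears at: CH(OCOCH3), CH(COOCH3) → 2.

2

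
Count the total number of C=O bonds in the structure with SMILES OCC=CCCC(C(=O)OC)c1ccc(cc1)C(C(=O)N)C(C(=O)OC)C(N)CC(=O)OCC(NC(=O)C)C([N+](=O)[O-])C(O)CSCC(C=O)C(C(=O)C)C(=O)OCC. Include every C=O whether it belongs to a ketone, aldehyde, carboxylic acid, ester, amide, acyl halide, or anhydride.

8

CH(COOCH3): ester, 1 C=O (running total 1).
CH(CONH2): amide, 1 C=O (running total 2).
CH(COOCH3): ester, 1 C=O (running total 3).
CH2COOCH2: ester, 1 C=O (running total 4).
CH(NHCOCH3): amide, 1 C=O (running total 5).
CH(CHO): aldehyde, 1 C=O (running total 6).
CH(COCH3): ketone, 1 C=O (running total 7).
COOCH2CH3: ester, 1 C=O (running total 8).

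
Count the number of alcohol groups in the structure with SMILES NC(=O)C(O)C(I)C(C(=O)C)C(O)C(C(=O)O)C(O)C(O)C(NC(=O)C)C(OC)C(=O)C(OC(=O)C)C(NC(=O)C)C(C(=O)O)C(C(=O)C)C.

–C(=O)NH2: carbonyl C bonded to C and to N → amide (the N is not a separate amine).
–OH on an sp³ carbon → alcohol (secondary).
halogen on an sp³ carbon → alkyl halide.
pendant –COCH3: carbonyl C bonded to two carbons → ketone.
–OH on an sp³ carbon → alcohol (secondary).
pendant –COOH: carbonyl C bonded to C and –OH → carboxylic acid.
–OH on an sp³ carbon → alcohol (secondary).
–OH on an sp³ carbon → alcohol (secondary).
pendant –NHC(=O)CH3: N bonded to a carbonyl → amide (not amine).
pendant –OCH3: C–O–C with sp³ C, no adjacent C=O → ether.
–C(=O)– with carbon on both sides → ketone.
pendant –OC(=O)CH3: an acyloxy group → ester.
pendant –NHC(=O)CH3: N bonded to a carbonyl → amide (not amine).
pendant –COOH: carbonyl C bonded to C and –OH → carboxylic acid.
pendant –COCH3: carbonyl C bonded to two carbons → ketone.
Alcohol appears at: CH(OH), CH(OH), CH(OH), CH(OH) → 4.

4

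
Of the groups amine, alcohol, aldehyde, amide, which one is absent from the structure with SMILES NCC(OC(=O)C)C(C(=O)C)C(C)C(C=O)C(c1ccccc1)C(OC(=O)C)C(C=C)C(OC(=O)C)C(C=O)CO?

amide

aldehyde: present (CH(CHO) — pendant –CHO: carbonyl C bonded to C and H → aldehyde).
alcohol: present (CH2OH — –OH on an sp³ carbon → alcohol).
amine: present (H2NCH2 — –NH2 on an sp³ carbon with no adjacent C=O → amine).
amide: no segment matches this pattern.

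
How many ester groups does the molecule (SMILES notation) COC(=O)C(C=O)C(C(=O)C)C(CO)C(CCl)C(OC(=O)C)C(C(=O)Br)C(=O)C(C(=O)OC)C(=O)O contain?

Reading the structure from left to right:
  CH3OOC: CH3O–C(=O)–: carbonyl C bonded to C and to –OCH3 → ester (not ketone + ether).
  CH(CHO): pendant –CHO: carbonyl C bonded to C and H → aldehyde.
  CH(COCH3): pendant –COCH3: carbonyl C bonded to two carbons → ketone.
  CH(CH2OH): pendant –CH2OH on an sp³ backbone C → alcohol.
  CH(CH2Cl): pendant –CH2X: halogen on sp³ carbon → alkyl halide.
  CH(OCOCH3): pendant –OC(=O)CH3: an acyloxy group → ester.
  CH(COBr): pendant –C(=O)X: carbonyl C bonded to C and halogen → acyl halide.
  CO: –C(=O)– with carbon on both sides → ketone.
  CH(COOCH3): pendant –COOCH3: carbonyl C bonded to C and –OCH3 → ester.
  COOH: –COOH: carbonyl C bonded to –OH and C → carboxylic acid (the –OH is not a separate alcohol).
Ester appears at: CH3OOC, CH(OCOCH3), CH(COOCH3) → 3.

3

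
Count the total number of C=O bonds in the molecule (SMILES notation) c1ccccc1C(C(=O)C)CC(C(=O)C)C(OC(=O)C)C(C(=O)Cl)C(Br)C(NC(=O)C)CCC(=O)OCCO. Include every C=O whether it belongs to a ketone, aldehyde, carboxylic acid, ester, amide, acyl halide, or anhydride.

CH(COCH3): ketone, 1 C=O (running total 1).
CH(COCH3): ketone, 1 C=O (running total 2).
CH(OCOCH3): ester, 1 C=O (running total 3).
CH(COCl): acyl halide, 1 C=O (running total 4).
CH(NHCOCH3): amide, 1 C=O (running total 5).
CH2COOCH2: ester, 1 C=O (running total 6).

6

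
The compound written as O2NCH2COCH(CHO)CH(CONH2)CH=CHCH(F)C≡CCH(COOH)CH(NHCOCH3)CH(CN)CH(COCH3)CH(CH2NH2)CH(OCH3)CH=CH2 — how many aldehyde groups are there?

–NO2 on carbon → nitro group.
–C(=O)– with carbon on both sides → ketone.
pendant –CHO: carbonyl C bonded to C and H → aldehyde.
pendant –CONH2: carbonyl C bonded to C and N → amide.
C=C double bond → alkene.
halogen on an sp³ carbon → alkyl halide.
C≡C triple bond → alkyne.
pendant –COOH: carbonyl C bonded to C and –OH → carboxylic acid.
pendant –NHC(=O)CH3: N bonded to a carbonyl → amide (not amine).
pendant –C≡N: nitrile.
pendant –COCH3: carbonyl C bonded to two carbons → ketone.
pendant –CH2NH2: N on sp³ C, no adjacent C=O → amine.
pendant –OCH3: C–O–C with sp³ C, no adjacent C=O → ether.
C=C double bond → alkene.
Aldehyde appears at: CH(CHO) → 1.

1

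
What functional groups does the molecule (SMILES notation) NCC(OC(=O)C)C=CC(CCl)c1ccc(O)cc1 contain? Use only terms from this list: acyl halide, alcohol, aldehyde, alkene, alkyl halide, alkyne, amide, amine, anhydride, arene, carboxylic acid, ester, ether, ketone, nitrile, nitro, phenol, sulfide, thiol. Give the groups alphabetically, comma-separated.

alkene, alkyl halide, amine, arene, ester, phenol

Reading the structure from left to right:
  H2NCH2: –NH2 on an sp³ carbon with no adjacent C=O → amine.
  CH(OCOCH3): pendant –OC(=O)CH3: an acyloxy group → ester.
  CH=CH: C=C double bond → alkene.
  CH(CH2Cl): pendant –CH2X: halogen on sp³ carbon → alkyl halide.
  C6H4OH: –OH attached directly to an aromatic ring → phenol (not alcohol); the ring itself is an arene.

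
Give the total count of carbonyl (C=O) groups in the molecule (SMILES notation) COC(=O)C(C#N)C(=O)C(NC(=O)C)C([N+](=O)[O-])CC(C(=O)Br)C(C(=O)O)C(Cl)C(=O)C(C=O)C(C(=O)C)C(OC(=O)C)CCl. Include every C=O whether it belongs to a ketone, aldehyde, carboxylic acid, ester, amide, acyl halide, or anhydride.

CH3OOC: ester, 1 C=O (running total 1).
CO: ketone, 1 C=O (running total 2).
CH(NHCOCH3): amide, 1 C=O (running total 3).
CH(COBr): acyl halide, 1 C=O (running total 4).
CH(COOH): carboxylic acid, 1 C=O (running total 5).
CO: ketone, 1 C=O (running total 6).
CH(CHO): aldehyde, 1 C=O (running total 7).
CH(COCH3): ketone, 1 C=O (running total 8).
CH(OCOCH3): ester, 1 C=O (running total 9).

9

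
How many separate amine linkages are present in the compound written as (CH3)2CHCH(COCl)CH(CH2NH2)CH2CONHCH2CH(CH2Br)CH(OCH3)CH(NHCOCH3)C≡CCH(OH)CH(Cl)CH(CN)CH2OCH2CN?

Taking each segment in turn:
  CH(COCl): pendant –C(=O)X: carbonyl C bonded to C and halogen → acyl halide.
  CH(CH2NH2): pendant –CH2NH2: N on sp³ C, no adjacent C=O → amine.
  CH2CONHCH2: –C(=O)–N– linkage → amide (the N is not an amine).
  CH(CH2Br): pendant –CH2X: halogen on sp³ carbon → alkyl halide.
  CH(OCH3): pendant –OCH3: C–O–C with sp³ C, no adjacent C=O → ether.
  CH(NHCOCH3): pendant –NHC(=O)CH3: N bonded to a carbonyl → amide (not amine).
  C≡C: C≡C triple bond → alkyne.
  CH(OH): –OH on an sp³ carbon → alcohol (secondary).
  CH(Cl): halogen on an sp³ carbon → alkyl halide.
  CH(CN): pendant –C≡N: nitrile.
  CH2OCH2: C–O–C with sp³ carbons on both sides and no adjacent C=O → ether.
  CN: –C≡N: carbon triple-bonded to nitrogen → nitrile.
Amine appears at: CH(CH2NH2) → 1.

1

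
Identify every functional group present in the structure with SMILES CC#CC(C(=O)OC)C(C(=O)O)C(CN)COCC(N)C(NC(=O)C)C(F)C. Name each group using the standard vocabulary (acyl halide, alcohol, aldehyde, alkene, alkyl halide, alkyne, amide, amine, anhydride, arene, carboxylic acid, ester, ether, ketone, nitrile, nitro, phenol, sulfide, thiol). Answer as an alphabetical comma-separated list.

Working along the chain:
  C≡C: C≡C triple bond → alkyne.
  CH(COOCH3): pendant –COOCH3: carbonyl C bonded to C and –OCH3 → ester.
  CH(COOH): pendant –COOH: carbonyl C bonded to C and –OH → carboxylic acid.
  CH(CH2NH2): pendant –CH2NH2: N on sp³ C, no adjacent C=O → amine.
  CH2OCH2: C–O–C with sp³ carbons on both sides and no adjacent C=O → ether.
  CH(NH2): –NH2 on an sp³ carbon with no adjacent C=O → amine.
  CH(NHCOCH3): pendant –NHC(=O)CH3: N bonded to a carbonyl → amide (not amine).
  CH(F): halogen on an sp³ carbon → alkyl halide.

alkyl halide, alkyne, amide, amine, carboxylic acid, ester, ether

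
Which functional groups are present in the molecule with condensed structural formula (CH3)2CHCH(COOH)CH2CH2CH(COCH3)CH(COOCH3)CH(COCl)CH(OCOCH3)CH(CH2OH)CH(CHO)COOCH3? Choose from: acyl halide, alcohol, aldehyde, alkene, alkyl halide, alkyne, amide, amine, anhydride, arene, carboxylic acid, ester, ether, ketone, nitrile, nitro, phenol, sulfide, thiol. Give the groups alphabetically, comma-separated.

pendant –COOH: carbonyl C bonded to C and –OH → carboxylic acid.
pendant –COCH3: carbonyl C bonded to two carbons → ketone.
pendant –COOCH3: carbonyl C bonded to C and –OCH3 → ester.
pendant –C(=O)X: carbonyl C bonded to C and halogen → acyl halide.
pendant –OC(=O)CH3: an acyloxy group → ester.
pendant –CH2OH on an sp³ backbone C → alcohol.
pendant –CHO: carbonyl C bonded to C and H → aldehyde.
–C(=O)OCH3: carbonyl C bonded to C and to –OCH3 → ester (not ketone + ether).

acyl halide, alcohol, aldehyde, carboxylic acid, ester, ketone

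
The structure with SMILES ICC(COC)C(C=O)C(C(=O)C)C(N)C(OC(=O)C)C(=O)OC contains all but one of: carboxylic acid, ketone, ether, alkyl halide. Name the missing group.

carboxylic acid

ether: present (CH(CH2OCH3) — pendant –CH2OCH3: C–O–C linkage → ether).
ketone: present (CH(COCH3) — pendant –COCH3: carbonyl C bonded to two carbons → ketone).
alkyl halide: present (ICH2 — halogen on an sp³ carbon → alkyl halide).
carboxylic acid: absent. In each of CH(OCOCH3) and COOCH3, the acyl oxygen is bonded to carbon (–O–C), not to H, so this is an ester.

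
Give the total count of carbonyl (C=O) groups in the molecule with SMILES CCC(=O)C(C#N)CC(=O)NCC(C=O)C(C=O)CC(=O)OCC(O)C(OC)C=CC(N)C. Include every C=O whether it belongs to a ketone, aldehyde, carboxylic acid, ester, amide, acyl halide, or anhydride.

5

CO: ketone, 1 C=O (running total 1).
CH2CONHCH2: amide, 1 C=O (running total 2).
CH(CHO): aldehyde, 1 C=O (running total 3).
CH(CHO): aldehyde, 1 C=O (running total 4).
CH2COOCH2: ester, 1 C=O (running total 5).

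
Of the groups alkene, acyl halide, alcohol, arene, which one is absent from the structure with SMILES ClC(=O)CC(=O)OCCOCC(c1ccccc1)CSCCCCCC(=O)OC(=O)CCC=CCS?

alcohol

alkene: present (CH=CH — C=C double bond → alkene).
acyl halide: present (ClCO — –C(=O)Cl: carbonyl C bonded to C and to a halogen → acyl halide (not alkyl halide)).
arene: present (CH(C6H5) — pendant –C6H5: benzene ring → arene).
alcohol: no segment matches this pattern.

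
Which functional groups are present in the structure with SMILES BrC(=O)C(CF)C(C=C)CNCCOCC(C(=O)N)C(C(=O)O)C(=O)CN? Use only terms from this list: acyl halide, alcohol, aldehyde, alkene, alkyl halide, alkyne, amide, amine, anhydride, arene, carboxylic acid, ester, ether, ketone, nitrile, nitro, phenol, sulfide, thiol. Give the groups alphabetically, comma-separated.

–C(=O)Br: carbonyl C bonded to C and to a halogen → acyl halide (not alkyl halide).
pendant –CH2X: halogen on sp³ carbon → alkyl halide.
pendant –CH=CH2: C=C double bond → alkene.
C–N–C with sp³ carbons and no adjacent C=O → amine (secondary).
C–O–C with sp³ carbons on both sides and no adjacent C=O → ether.
pendant –CONH2: carbonyl C bonded to C and N → amide.
pendant –COOH: carbonyl C bonded to C and –OH → carboxylic acid.
–C(=O)– with carbon on both sides → ketone.
–NH2 on an sp³ carbon with no adjacent C=O → amine.

acyl halide, alkene, alkyl halide, amide, amine, carboxylic acid, ether, ketone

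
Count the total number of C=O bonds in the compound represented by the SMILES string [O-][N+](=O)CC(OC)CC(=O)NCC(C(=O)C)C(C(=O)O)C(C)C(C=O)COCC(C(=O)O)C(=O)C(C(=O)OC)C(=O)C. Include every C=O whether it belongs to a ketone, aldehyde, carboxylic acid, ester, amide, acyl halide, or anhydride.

8

CH2CONHCH2: amide, 1 C=O (running total 1).
CH(COCH3): ketone, 1 C=O (running total 2).
CH(COOH): carboxylic acid, 1 C=O (running total 3).
CH(CHO): aldehyde, 1 C=O (running total 4).
CH(COOH): carboxylic acid, 1 C=O (running total 5).
CO: ketone, 1 C=O (running total 6).
CH(COOCH3): ester, 1 C=O (running total 7).
CO: ketone, 1 C=O (running total 8).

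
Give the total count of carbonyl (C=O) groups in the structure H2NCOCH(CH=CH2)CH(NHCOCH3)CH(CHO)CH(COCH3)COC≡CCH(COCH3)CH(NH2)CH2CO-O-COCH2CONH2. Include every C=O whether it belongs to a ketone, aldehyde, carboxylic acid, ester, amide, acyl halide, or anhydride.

H2NCO: amide, 1 C=O (running total 1).
CH(NHCOCH3): amide, 1 C=O (running total 2).
CH(CHO): aldehyde, 1 C=O (running total 3).
CH(COCH3): ketone, 1 C=O (running total 4).
CO: ketone, 1 C=O (running total 5).
CH(COCH3): ketone, 1 C=O (running total 6).
CH2CO-O-COCH2: anhydride, 2 C=O (running total 8).
CONH2: amide, 1 C=O (running total 9).

9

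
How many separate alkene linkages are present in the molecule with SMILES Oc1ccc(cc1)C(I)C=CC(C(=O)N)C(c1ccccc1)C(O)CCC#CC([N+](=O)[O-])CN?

Working along the chain:
  HOC6H4: –OH attached directly to an aromatic ring → phenol (not alcohol); the ring itself is an arene.
  CH(I): halogen on an sp³ carbon → alkyl halide.
  CH=CH: C=C double bond → alkene.
  CH(CONH2): pendant –CONH2: carbonyl C bonded to C and N → amide.
  CH(C6H5): pendant –C6H5: benzene ring → arene.
  CH(OH): –OH on an sp³ carbon → alcohol (secondary).
  C≡C: C≡C triple bond → alkyne.
  CH(NO2): –NO2 on an sp³ carbon → nitro (the N=O is not a carbonyl).
  CH2NH2: –NH2 on an sp³ carbon with no adjacent C=O → amine.
Alkene appears at: CH=CH → 1.

1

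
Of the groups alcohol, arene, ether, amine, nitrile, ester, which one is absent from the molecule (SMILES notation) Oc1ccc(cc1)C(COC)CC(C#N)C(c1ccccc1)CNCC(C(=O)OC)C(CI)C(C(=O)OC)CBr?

ether: present (CH(CH2OCH3) — pendant –CH2OCH3: C–O–C linkage → ether).
amine: present (CH2NHCH2 — C–N–C with sp³ carbons and no adjacent C=O → amine (secondary)).
ester: present (CH(COOCH3) — pendant –COOCH3: carbonyl C bonded to C and –OCH3 → ester).
nitrile: present (CH(CN) — pendant –C≡N: nitrile).
arene: present (HOC6H4 — –OH attached directly to an aromatic ring → phenol (not alcohol); the ring itself is an arene).
alcohol: absent. In HOC6H4, the –OH is on an aromatic ring carbon; that is a phenol, not an alcohol.

alcohol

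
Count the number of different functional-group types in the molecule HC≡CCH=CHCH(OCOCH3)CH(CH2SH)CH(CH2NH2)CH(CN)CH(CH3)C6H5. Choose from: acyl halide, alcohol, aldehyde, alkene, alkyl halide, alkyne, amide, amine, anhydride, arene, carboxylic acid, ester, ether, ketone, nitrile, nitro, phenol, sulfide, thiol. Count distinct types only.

7

C≡C triple bond → alkyne.
C=C double bond → alkene.
pendant –OC(=O)CH3: an acyloxy group → ester.
pendant –CH2SH → thiol.
pendant –CH2NH2: N on sp³ C, no adjacent C=O → amine.
pendant –C≡N: nitrile.
–C6H5 phenyl ring → arene.
Distinct types present: alkene, alkyne, amine, arene, ester, nitrile, thiol.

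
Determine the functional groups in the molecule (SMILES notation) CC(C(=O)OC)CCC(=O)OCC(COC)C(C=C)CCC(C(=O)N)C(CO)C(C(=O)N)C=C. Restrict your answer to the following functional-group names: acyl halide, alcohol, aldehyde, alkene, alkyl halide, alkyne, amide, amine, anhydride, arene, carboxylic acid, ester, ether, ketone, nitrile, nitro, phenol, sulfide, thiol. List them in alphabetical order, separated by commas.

pendant –COOCH3: carbonyl C bonded to C and –OCH3 → ester.
–C(=O)–O–C with C on the carbonyl side → ester.
pendant –CH2OCH3: C–O–C linkage → ether.
pendant –CH=CH2: C=C double bond → alkene.
pendant –CONH2: carbonyl C bonded to C and N → amide.
pendant –CH2OH on an sp³ backbone C → alcohol.
pendant –CONH2: carbonyl C bonded to C and N → amide.
C=C double bond → alkene.

alcohol, alkene, amide, ester, ether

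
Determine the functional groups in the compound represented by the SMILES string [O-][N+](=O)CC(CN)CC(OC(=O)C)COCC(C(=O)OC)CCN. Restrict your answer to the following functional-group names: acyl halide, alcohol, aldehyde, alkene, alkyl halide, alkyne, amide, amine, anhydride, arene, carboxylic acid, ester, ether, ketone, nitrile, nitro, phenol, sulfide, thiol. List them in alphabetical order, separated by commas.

amine, ester, ether, nitro

Taking each segment in turn:
  O2NCH2: –NO2 on carbon → nitro group.
  CH(CH2NH2): pendant –CH2NH2: N on sp³ C, no adjacent C=O → amine.
  CH(OCOCH3): pendant –OC(=O)CH3: an acyloxy group → ester.
  CH2OCH2: C–O–C with sp³ carbons on both sides and no adjacent C=O → ether.
  CH(COOCH3): pendant –COOCH3: carbonyl C bonded to C and –OCH3 → ester.
  CH2NH2: –NH2 on an sp³ carbon with no adjacent C=O → amine.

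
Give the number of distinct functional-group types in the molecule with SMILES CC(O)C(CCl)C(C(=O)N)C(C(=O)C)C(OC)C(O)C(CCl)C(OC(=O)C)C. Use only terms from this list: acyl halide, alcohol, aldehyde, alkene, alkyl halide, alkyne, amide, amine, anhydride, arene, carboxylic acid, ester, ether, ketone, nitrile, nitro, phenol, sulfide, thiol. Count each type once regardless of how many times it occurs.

–OH on an sp³ carbon → alcohol (secondary).
pendant –CH2X: halogen on sp³ carbon → alkyl halide.
pendant –CONH2: carbonyl C bonded to C and N → amide.
pendant –COCH3: carbonyl C bonded to two carbons → ketone.
pendant –OCH3: C–O–C with sp³ C, no adjacent C=O → ether.
–OH on an sp³ carbon → alcohol (secondary).
pendant –CH2X: halogen on sp³ carbon → alkyl halide.
pendant –OC(=O)CH3: an acyloxy group → ester.
Distinct types present: alcohol, alkyl halide, amide, ester, ether, ketone.

6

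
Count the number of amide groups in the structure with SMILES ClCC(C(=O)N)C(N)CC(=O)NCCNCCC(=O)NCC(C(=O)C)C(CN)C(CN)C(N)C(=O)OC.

3

Taking each segment in turn:
  ClCH2: halogen on an sp³ carbon → alkyl halide.
  CH(CONH2): pendant –CONH2: carbonyl C bonded to C and N → amide.
  CH(NH2): –NH2 on an sp³ carbon with no adjacent C=O → amine.
  CH2CONHCH2: –C(=O)–N– linkage → amide (the N is not an amine).
  CH2NHCH2: C–N–C with sp³ carbons and no adjacent C=O → amine (secondary).
  CH2CONHCH2: –C(=O)–N– linkage → amide (the N is not an amine).
  CH(COCH3): pendant –COCH3: carbonyl C bonded to two carbons → ketone.
  CH(CH2NH2): pendant –CH2NH2: N on sp³ C, no adjacent C=O → amine.
  CH(CH2NH2): pendant –CH2NH2: N on sp³ C, no adjacent C=O → amine.
  CH(NH2): –NH2 on an sp³ carbon with no adjacent C=O → amine.
  COOCH3: –C(=O)OCH3: carbonyl C bonded to C and to –OCH3 → ester (not ketone + ether).
Amide appears at: CH(CONH2), CH2CONHCH2, CH2CONHCH2 → 3.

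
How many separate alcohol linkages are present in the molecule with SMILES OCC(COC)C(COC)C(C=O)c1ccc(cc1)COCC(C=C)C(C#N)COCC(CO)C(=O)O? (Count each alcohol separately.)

2

HO– on an sp³ carbon → alcohol.
pendant –CH2OCH3: C–O–C linkage → ether.
pendant –CH2OCH3: C–O–C linkage → ether.
pendant –CHO: carbonyl C bonded to C and H → aldehyde.
para-disubstituted benzene ring → arene.
C–O–C with sp³ carbons on both sides and no adjacent C=O → ether.
pendant –CH=CH2: C=C double bond → alkene.
pendant –C≡N: nitrile.
C–O–C with sp³ carbons on both sides and no adjacent C=O → ether.
pendant –CH2OH on an sp³ backbone C → alcohol.
–COOH: carbonyl C bonded to –OH and C → carboxylic acid (the –OH is not a separate alcohol).
Alcohol appears at: HOCH2, CH(CH2OH) → 2.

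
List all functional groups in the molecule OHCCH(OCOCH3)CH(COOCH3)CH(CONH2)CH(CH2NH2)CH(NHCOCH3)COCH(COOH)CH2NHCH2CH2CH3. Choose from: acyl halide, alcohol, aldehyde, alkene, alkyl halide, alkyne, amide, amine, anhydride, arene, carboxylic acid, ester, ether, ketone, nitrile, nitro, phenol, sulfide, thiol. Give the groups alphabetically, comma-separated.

aldehyde, amide, amine, carboxylic acid, ester, ketone

Working along the chain:
  OHC: terminal –CHO: carbonyl C bonded to H and C → aldehyde.
  CH(OCOCH3): pendant –OC(=O)CH3: an acyloxy group → ester.
  CH(COOCH3): pendant –COOCH3: carbonyl C bonded to C and –OCH3 → ester.
  CH(CONH2): pendant –CONH2: carbonyl C bonded to C and N → amide.
  CH(CH2NH2): pendant –CH2NH2: N on sp³ C, no adjacent C=O → amine.
  CH(NHCOCH3): pendant –NHC(=O)CH3: N bonded to a carbonyl → amide (not amine).
  CO: –C(=O)– with carbon on both sides → ketone.
  CH(COOH): pendant –COOH: carbonyl C bonded to C and –OH → carboxylic acid.
  CH2NHCH2: C–N–C with sp³ carbons and no adjacent C=O → amine (secondary).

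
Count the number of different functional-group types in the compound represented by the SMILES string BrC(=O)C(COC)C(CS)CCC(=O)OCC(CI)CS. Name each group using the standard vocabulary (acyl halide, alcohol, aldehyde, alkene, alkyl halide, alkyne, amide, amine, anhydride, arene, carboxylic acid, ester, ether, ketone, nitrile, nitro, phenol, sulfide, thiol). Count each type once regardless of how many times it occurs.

Taking each segment in turn:
  BrCO: –C(=O)Br: carbonyl C bonded to C and to a halogen → acyl halide (not alkyl halide).
  CH(CH2OCH3): pendant –CH2OCH3: C–O–C linkage → ether.
  CH(CH2SH): pendant –CH2SH → thiol.
  CH2COOCH2: –C(=O)–O–C with C on the carbonyl side → ester.
  CH(CH2I): pendant –CH2X: halogen on sp³ carbon → alkyl halide.
  CH2SH: –SH on an sp³ carbon → thiol.
Distinct types present: acyl halide, alkyl halide, ester, ether, thiol.

5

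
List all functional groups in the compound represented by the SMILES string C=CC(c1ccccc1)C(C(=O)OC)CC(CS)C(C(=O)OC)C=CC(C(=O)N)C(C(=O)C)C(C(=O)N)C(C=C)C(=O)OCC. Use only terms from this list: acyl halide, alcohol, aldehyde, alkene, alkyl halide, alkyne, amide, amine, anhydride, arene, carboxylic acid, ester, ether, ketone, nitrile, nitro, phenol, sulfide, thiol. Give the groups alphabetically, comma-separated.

Reading the structure from left to right:
  CH2=CH: C=C double bond → alkene.
  CH(C6H5): pendant –C6H5: benzene ring → arene.
  CH(COOCH3): pendant –COOCH3: carbonyl C bonded to C and –OCH3 → ester.
  CH(CH2SH): pendant –CH2SH → thiol.
  CH(COOCH3): pendant –COOCH3: carbonyl C bonded to C and –OCH3 → ester.
  CH=CH: C=C double bond → alkene.
  CH(CONH2): pendant –CONH2: carbonyl C bonded to C and N → amide.
  CH(COCH3): pendant –COCH3: carbonyl C bonded to two carbons → ketone.
  CH(CONH2): pendant –CONH2: carbonyl C bonded to C and N → amide.
  CH(CH=CH2): pendant –CH=CH2: C=C double bond → alkene.
  COOCH2CH3: –C(=O)OCH2CH3: carbonyl C bonded to C and to –OEt → ester.

alkene, amide, arene, ester, ketone, thiol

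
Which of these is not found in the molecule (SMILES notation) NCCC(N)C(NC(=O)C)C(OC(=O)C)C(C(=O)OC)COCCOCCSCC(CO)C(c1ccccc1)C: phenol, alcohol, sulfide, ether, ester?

sulfide: present (CH2SCH2 — C–S–C linkage → sulfide (thioether)).
ether: present (CH2OCH2 — C–O–C with sp³ carbons on both sides and no adjacent C=O → ether).
ester: present (CH(OCOCH3) — pendant –OC(=O)CH3: an acyloxy group → ester).
alcohol: present (CH(CH2OH) — pendant –CH2OH on an sp³ backbone C → alcohol).
phenol: absent. In CH(CH2OH), the –OH is on an sp³ carbon, not on an aromatic ring, so it is an alcohol.

phenol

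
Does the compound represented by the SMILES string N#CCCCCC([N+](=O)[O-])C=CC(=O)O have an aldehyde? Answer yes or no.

no

Working along the chain:
  N≡C: N≡C–: carbon triple-bonded to nitrogen → nitrile.
  CH(NO2): –NO2 on an sp³ carbon → nitro (the N=O is not a carbonyl).
  CH=CH: C=C double bond → alkene.
  COOH: –COOH: carbonyl C bonded to –OH and C → carboxylic acid (the –OH is not a separate alcohol).
In COOH, the carbonyl carbon bears –OH, not –H, so it is a carboxylic acid.
The groups actually present are: alkene, carboxylic acid, nitrile, nitro.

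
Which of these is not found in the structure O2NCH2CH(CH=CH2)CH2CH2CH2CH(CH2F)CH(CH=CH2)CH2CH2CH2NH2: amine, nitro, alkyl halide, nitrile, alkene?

nitrile

alkyl halide: present (CH(CH2F) — pendant –CH2X: halogen on sp³ carbon → alkyl halide).
alkene: present (CH(CH=CH2) — pendant –CH=CH2: C=C double bond → alkene).
nitro: present (O2NCH2 — –NO2 on carbon → nitro group).
amine: present (CH2NH2 — –NH2 on an sp³ carbon with no adjacent C=O → amine).
nitrile: no segment matches this pattern.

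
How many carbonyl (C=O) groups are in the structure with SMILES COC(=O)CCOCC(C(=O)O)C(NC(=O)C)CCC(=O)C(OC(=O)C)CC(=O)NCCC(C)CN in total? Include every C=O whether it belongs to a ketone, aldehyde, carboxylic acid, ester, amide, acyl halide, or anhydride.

CH3OOC: ester, 1 C=O (running total 1).
CH(COOH): carboxylic acid, 1 C=O (running total 2).
CH(NHCOCH3): amide, 1 C=O (running total 3).
CO: ketone, 1 C=O (running total 4).
CH(OCOCH3): ester, 1 C=O (running total 5).
CH2CONHCH2: amide, 1 C=O (running total 6).

6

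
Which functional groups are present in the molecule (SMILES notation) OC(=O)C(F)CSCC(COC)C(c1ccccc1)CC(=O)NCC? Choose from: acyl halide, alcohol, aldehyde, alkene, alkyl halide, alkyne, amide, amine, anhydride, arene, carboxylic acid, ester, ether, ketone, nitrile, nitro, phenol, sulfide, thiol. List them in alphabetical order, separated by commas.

alkyl halide, amide, arene, carboxylic acid, ether, sulfide

–COOH: carbonyl C bonded to –OH and C → carboxylic acid (the –OH is not a separate alcohol).
halogen on an sp³ carbon → alkyl halide.
C–S–C linkage → sulfide (thioether).
pendant –CH2OCH3: C–O–C linkage → ether.
pendant –C6H5: benzene ring → arene.
–C(=O)–N– linkage → amide (the N is not an amine).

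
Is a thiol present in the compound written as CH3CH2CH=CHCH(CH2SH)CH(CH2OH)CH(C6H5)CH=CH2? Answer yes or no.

yes

C=C double bond → alkene.
pendant –CH2SH → thiol.
pendant –CH2OH on an sp³ backbone C → alcohol.
pendant –C6H5: benzene ring → arene.
C=C double bond → alkene.
The CH(CH2SH) segment supplies the thiol: pendant –CH2SH → thiol.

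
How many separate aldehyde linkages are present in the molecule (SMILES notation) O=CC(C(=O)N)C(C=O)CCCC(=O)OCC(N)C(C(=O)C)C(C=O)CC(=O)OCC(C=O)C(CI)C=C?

4

Reading the structure from left to right:
  OHC: terminal –CHO: carbonyl C bonded to H and C → aldehyde.
  CH(CONH2): pendant –CONH2: carbonyl C bonded to C and N → amide.
  CH(CHO): pendant –CHO: carbonyl C bonded to C and H → aldehyde.
  CH2COOCH2: –C(=O)–O–C with C on the carbonyl side → ester.
  CH(NH2): –NH2 on an sp³ carbon with no adjacent C=O → amine.
  CH(COCH3): pendant –COCH3: carbonyl C bonded to two carbons → ketone.
  CH(CHO): pendant –CHO: carbonyl C bonded to C and H → aldehyde.
  CH2COOCH2: –C(=O)–O–C with C on the carbonyl side → ester.
  CH(CHO): pendant –CHO: carbonyl C bonded to C and H → aldehyde.
  CH(CH2I): pendant –CH2X: halogen on sp³ carbon → alkyl halide.
  CH=CH2: C=C double bond → alkene.
Aldehyde appears at: OHC, CH(CHO), CH(CHO), CH(CHO) → 4.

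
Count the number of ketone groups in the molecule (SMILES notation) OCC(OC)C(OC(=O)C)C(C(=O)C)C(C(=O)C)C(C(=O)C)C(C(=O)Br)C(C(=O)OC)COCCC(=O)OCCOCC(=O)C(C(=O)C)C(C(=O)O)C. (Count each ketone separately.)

HO– on an sp³ carbon → alcohol.
pendant –OCH3: C–O–C with sp³ C, no adjacent C=O → ether.
pendant –OC(=O)CH3: an acyloxy group → ester.
pendant –COCH3: carbonyl C bonded to two carbons → ketone.
pendant –COCH3: carbonyl C bonded to two carbons → ketone.
pendant –COCH3: carbonyl C bonded to two carbons → ketone.
pendant –C(=O)X: carbonyl C bonded to C and halogen → acyl halide.
pendant –COOCH3: carbonyl C bonded to C and –OCH3 → ester.
C–O–C with sp³ carbons on both sides and no adjacent C=O → ether.
–C(=O)–O–C with C on the carbonyl side → ester.
C–O–C with sp³ carbons on both sides and no adjacent C=O → ether.
–C(=O)– with carbon on both sides → ketone.
pendant –COCH3: carbonyl C bonded to two carbons → ketone.
pendant –COOH: carbonyl C bonded to C and –OH → carboxylic acid.
Ketone appears at: CH(COCH3), CH(COCH3), CH(COCH3), CO, CH(COCH3) → 5.

5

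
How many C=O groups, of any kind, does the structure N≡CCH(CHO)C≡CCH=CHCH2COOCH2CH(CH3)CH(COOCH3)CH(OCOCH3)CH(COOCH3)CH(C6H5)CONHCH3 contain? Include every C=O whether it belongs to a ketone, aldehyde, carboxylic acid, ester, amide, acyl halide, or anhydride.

6

CH(CHO): aldehyde, 1 C=O (running total 1).
CH2COOCH2: ester, 1 C=O (running total 2).
CH(COOCH3): ester, 1 C=O (running total 3).
CH(OCOCH3): ester, 1 C=O (running total 4).
CH(COOCH3): ester, 1 C=O (running total 5).
CONHCH3: amide, 1 C=O (running total 6).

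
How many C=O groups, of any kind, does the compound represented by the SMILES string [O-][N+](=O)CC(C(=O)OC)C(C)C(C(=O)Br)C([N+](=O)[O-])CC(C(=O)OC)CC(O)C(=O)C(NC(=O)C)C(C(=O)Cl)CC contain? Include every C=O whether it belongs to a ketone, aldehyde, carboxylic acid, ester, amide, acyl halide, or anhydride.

6

CH(COOCH3): ester, 1 C=O (running total 1).
CH(COBr): acyl halide, 1 C=O (running total 2).
CH(COOCH3): ester, 1 C=O (running total 3).
CO: ketone, 1 C=O (running total 4).
CH(NHCOCH3): amide, 1 C=O (running total 5).
CH(COCl): acyl halide, 1 C=O (running total 6).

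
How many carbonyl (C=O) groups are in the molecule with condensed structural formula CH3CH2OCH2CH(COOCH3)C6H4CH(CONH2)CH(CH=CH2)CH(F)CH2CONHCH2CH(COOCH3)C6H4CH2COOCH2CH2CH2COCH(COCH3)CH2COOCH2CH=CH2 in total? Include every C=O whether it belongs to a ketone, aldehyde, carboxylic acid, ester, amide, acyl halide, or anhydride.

8

CH(COOCH3): ester, 1 C=O (running total 1).
CH(CONH2): amide, 1 C=O (running total 2).
CH2CONHCH2: amide, 1 C=O (running total 3).
CH(COOCH3): ester, 1 C=O (running total 4).
CH2COOCH2: ester, 1 C=O (running total 5).
CO: ketone, 1 C=O (running total 6).
CH(COCH3): ketone, 1 C=O (running total 7).
CH2COOCH2: ester, 1 C=O (running total 8).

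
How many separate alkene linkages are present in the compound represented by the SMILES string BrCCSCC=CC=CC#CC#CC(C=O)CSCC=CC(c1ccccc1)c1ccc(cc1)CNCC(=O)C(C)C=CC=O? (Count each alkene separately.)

halogen on an sp³ carbon → alkyl halide.
C–S–C linkage → sulfide (thioether).
C=C double bond → alkene.
C=C double bond → alkene.
C≡C triple bond → alkyne.
C≡C triple bond → alkyne.
pendant –CHO: carbonyl C bonded to C and H → aldehyde.
C–S–C linkage → sulfide (thioether).
C=C double bond → alkene.
pendant –C6H5: benzene ring → arene.
para-disubstituted benzene ring → arene.
C–N–C with sp³ carbons and no adjacent C=O → amine (secondary).
–C(=O)– with carbon on both sides → ketone.
C=C double bond → alkene.
terminal –CHO: carbonyl C bonded to H and C → aldehyde.
Alkene appears at: CH=CH, CH=CH, CH=CH, CH=CH → 4.

4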